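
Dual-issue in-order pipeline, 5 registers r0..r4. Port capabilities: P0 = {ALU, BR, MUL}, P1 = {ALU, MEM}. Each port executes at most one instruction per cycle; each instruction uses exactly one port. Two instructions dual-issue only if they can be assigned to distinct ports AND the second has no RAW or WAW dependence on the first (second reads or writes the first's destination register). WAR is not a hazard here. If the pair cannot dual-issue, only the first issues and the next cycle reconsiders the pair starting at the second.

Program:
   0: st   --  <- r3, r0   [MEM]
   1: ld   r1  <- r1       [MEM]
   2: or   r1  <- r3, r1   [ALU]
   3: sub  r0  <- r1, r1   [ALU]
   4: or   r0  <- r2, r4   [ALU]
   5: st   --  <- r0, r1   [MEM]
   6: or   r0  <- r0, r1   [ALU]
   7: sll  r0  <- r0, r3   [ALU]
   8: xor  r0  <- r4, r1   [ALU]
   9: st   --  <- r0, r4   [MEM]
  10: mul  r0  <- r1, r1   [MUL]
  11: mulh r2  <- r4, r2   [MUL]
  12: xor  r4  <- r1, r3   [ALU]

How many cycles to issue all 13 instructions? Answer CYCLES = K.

[0] i0  st.MEM  -- no-port MEM/MEM
[1] i1  ld.MEM  -- RAW+WAW r1
[2] i2  or.ALU  -- RAW r1
[3] i3  sub.ALU  -- WAW r0
[4] i4  or.ALU  -- RAW r0
[5] i5+i6  st.MEM or.ALU  -- dual
[6] i7  sll.ALU  -- WAW r0
[7] i8  xor.ALU  -- RAW r0
[8] i9+i10  st.MEM mul.MUL  -- dual
[9] i11+i12  mulh.MUL xor.ALU  -- dual

CYCLES = 10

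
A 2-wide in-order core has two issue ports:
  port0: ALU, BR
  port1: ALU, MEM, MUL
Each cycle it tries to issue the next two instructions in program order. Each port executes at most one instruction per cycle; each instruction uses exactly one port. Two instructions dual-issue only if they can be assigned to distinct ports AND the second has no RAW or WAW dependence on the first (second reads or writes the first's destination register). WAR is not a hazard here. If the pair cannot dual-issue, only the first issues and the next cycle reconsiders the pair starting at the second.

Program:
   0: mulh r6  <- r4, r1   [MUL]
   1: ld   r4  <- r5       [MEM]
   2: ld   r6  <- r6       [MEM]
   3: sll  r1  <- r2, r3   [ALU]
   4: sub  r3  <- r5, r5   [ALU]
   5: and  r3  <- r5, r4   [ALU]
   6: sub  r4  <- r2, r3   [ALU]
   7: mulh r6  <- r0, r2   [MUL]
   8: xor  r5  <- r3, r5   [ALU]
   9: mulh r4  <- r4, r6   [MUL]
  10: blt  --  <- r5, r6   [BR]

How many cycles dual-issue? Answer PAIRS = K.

0. mulh @i0  | no-port MUL/MEM
1. ld @i1  | no-port MEM/MEM
2. ld sll @i2+i3  | pair
3. sub @i4  | WAW r3
4. and @i5  | RAW r3
5. sub mulh @i6+i7  | pair
6. xor mulh @i8+i9  | pair
7. blt @i10  | tail

PAIRS = 3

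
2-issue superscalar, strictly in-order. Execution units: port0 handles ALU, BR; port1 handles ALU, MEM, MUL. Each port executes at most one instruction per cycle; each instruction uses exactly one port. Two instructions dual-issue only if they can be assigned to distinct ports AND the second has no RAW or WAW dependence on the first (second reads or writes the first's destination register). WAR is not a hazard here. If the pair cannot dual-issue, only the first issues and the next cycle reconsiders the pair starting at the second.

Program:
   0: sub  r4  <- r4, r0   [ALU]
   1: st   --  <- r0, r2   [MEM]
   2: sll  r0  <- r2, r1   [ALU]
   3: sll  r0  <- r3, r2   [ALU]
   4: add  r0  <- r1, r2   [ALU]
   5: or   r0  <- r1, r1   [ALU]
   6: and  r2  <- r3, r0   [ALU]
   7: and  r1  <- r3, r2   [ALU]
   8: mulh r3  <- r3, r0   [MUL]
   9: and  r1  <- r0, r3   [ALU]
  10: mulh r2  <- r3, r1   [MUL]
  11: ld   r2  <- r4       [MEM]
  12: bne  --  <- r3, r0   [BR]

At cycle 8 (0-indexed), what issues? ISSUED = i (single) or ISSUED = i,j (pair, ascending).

  cy0 -> i0+i1 (sub.ALU;st.MEM) 2-wide
  cy1 -> i2 (sll.ALU) WAW r0
  cy2 -> i3 (sll.ALU) WAW r0
  cy3 -> i4 (add.ALU) WAW r0
  cy4 -> i5 (or.ALU) RAW r0
  cy5 -> i6 (and.ALU) RAW r2
  cy6 -> i7+i8 (and.ALU;mulh.MUL) 2-wide
  cy7 -> i9 (and.ALU) RAW r1
  cy8 -> i10 (mulh.MUL) no-port MUL/MEM
  cy9 -> i11+i12 (ld.MEM;bne.BR) 2-wide

ISSUED = 10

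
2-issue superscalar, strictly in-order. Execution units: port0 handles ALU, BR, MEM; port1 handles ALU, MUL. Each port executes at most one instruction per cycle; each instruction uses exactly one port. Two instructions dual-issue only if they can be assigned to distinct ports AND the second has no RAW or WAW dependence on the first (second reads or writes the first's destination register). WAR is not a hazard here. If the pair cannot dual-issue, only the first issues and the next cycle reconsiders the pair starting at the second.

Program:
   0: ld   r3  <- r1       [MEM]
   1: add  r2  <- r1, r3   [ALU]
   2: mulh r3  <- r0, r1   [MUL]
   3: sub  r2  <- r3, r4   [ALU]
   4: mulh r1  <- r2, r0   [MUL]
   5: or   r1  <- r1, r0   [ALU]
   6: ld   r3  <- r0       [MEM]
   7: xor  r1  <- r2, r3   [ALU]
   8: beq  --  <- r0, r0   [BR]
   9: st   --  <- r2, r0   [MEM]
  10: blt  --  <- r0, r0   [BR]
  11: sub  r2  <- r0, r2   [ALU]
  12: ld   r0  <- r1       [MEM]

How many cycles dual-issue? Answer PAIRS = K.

PAIRS = 4

t=0 i0:ld.MEM ; RAW r3
t=1 i1&i2:add.ALU/mulh.MUL ; dual
t=2 i3:sub.ALU ; RAW r2
t=3 i4:mulh.MUL ; RAW+WAW r1
t=4 i5&i6:or.ALU/ld.MEM ; dual
t=5 i7&i8:xor.ALU/beq.BR ; dual
t=6 i9:st.MEM ; no-port MEM/BR
t=7 i10&i11:blt.BR/sub.ALU ; dual
t=8 i12:ld.MEM ; tail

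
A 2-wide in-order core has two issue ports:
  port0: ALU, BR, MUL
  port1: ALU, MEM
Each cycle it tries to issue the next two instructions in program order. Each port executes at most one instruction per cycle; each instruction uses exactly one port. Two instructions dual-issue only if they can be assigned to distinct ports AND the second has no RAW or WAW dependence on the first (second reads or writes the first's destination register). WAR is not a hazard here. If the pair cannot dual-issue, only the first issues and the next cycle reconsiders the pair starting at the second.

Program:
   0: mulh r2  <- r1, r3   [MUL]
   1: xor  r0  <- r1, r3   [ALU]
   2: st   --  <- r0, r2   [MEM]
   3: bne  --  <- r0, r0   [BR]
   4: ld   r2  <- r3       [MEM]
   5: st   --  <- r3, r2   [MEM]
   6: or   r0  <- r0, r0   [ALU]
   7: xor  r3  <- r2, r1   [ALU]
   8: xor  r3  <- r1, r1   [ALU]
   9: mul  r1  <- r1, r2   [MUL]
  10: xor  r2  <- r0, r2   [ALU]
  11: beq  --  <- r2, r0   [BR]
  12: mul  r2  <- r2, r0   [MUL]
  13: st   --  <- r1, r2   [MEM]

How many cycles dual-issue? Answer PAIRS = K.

PAIRS = 4

c0: i0,i1 mulh xor  pair
c1: i2,i3 st bne  pair
c2: i4 ld  no-port MEM/MEM
c3: i5,i6 st or  pair
c4: i7 xor  WAW r3
c5: i8,i9 xor mul  pair
c6: i10 xor  RAW r2
c7: i11 beq  no-port BR/MUL
c8: i12 mul  RAW r2
c9: i13 st  tail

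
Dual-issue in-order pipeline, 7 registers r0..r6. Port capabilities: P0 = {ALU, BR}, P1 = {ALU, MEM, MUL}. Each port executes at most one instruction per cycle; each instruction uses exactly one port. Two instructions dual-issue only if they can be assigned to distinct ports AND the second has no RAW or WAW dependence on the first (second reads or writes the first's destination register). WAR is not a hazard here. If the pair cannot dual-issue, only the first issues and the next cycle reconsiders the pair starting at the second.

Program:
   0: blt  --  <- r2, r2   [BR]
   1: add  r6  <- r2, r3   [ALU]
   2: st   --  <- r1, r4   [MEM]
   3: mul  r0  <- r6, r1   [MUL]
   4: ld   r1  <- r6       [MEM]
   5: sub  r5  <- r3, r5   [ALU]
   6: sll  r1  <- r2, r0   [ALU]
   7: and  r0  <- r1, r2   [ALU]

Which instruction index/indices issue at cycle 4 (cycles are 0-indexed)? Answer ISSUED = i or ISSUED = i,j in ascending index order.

[0] i0/i1  blt;add  -- dual
[1] i2  st  -- no-port MEM/MUL
[2] i3  mul  -- no-port MUL/MEM
[3] i4/i5  ld;sub  -- dual
[4] i6  sll  -- RAW r1
[5] i7  and  -- tail

ISSUED = 6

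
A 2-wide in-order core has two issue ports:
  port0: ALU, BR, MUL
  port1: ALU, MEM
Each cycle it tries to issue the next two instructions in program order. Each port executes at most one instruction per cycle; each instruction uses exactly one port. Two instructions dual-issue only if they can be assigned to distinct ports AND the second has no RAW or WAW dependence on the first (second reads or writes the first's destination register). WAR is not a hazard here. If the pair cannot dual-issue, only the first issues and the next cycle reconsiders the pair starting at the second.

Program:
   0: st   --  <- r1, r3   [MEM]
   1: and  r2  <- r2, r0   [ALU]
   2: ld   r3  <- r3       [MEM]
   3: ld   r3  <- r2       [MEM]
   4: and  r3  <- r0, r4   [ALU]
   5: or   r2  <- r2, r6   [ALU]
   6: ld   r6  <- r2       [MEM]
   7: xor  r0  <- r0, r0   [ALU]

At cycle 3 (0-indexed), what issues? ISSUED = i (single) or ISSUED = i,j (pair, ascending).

ISSUED = 4,5

c0: i0/i1 st+and  2-wide
c1: i2 ld  no-port MEM/MEM
c2: i3 ld  WAW r3
c3: i4/i5 and+or  2-wide
c4: i6/i7 ld+xor  2-wide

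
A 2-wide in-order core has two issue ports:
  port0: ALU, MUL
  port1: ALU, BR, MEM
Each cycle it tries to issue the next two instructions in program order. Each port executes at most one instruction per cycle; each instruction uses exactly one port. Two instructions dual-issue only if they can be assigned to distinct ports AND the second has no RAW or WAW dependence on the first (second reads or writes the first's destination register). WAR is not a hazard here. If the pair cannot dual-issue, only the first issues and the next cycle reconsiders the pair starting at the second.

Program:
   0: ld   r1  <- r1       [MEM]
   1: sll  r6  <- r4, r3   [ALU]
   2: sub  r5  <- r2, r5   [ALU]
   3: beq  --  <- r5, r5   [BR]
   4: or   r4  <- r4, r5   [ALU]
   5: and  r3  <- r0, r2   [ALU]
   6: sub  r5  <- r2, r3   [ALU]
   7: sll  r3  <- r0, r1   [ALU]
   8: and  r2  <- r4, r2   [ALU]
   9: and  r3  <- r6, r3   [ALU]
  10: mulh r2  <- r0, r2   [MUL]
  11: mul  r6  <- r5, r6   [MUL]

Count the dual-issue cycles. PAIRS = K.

0. ld sll @i0/i1  | dual
1. sub @i2  | RAW r5
2. beq or @i3/i4  | dual
3. and @i5  | RAW r3
4. sub sll @i6/i7  | dual
5. and and @i8/i9  | dual
6. mulh @i10  | no-port MUL/MUL
7. mul @i11  | tail

PAIRS = 4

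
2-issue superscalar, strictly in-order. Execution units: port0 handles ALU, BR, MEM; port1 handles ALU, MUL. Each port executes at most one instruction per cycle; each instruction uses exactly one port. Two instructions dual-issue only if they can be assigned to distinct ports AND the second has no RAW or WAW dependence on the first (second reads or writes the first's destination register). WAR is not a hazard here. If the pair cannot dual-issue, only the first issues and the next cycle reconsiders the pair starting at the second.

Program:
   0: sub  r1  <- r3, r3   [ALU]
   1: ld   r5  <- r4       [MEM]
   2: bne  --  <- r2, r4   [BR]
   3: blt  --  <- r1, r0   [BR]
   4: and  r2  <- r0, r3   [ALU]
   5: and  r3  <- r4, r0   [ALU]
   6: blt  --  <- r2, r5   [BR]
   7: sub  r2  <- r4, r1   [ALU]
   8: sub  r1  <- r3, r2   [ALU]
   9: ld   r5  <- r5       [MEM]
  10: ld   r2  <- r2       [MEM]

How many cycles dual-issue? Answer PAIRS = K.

[0] i0&i1  sub.ALU;ld.MEM  -- dual
[1] i2  bne.BR  -- no-port BR/BR
[2] i3&i4  blt.BR;and.ALU  -- dual
[3] i5&i6  and.ALU;blt.BR  -- dual
[4] i7  sub.ALU  -- RAW r2
[5] i8&i9  sub.ALU;ld.MEM  -- dual
[6] i10  ld.MEM  -- tail

PAIRS = 4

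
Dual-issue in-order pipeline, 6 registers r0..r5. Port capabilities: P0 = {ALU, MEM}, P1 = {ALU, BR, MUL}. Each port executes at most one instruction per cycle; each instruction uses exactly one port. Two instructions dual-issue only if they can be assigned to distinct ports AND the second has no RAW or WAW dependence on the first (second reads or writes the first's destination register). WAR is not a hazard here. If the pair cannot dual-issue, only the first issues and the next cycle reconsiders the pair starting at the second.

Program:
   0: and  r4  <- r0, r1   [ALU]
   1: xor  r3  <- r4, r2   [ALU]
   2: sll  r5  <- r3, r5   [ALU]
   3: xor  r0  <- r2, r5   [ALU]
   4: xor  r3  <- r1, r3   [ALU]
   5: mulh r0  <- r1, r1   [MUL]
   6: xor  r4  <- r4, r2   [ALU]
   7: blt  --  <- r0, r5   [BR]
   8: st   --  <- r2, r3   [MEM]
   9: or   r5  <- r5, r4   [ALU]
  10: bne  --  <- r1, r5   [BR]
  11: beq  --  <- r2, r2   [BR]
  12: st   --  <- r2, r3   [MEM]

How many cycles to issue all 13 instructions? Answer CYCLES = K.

CYCLES = 9

c0: i0 and  RAW r4
c1: i1 xor  RAW r3
c2: i2 sll  RAW r5
c3: i3+i4 xor/xor  pair
c4: i5+i6 mulh/xor  pair
c5: i7+i8 blt/st  pair
c6: i9 or  RAW r5
c7: i10 bne  no-port BR/BR
c8: i11+i12 beq/st  pair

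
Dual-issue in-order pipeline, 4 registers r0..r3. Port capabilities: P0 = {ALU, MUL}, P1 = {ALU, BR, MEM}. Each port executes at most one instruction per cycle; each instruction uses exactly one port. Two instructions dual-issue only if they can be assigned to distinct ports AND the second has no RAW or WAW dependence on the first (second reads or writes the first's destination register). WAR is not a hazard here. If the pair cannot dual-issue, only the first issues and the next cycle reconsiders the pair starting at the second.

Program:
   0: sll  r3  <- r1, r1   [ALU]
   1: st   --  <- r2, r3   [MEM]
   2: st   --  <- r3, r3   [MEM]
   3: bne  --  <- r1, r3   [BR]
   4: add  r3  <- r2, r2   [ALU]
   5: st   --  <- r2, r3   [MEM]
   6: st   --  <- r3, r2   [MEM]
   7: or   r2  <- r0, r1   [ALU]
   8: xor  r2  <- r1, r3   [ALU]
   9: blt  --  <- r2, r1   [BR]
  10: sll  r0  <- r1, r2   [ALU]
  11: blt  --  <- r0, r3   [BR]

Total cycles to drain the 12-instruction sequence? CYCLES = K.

t=0 i0:sll.ALU ; RAW r3
t=1 i1:st.MEM ; no-port MEM/MEM
t=2 i2:st.MEM ; no-port MEM/BR
t=3 i3/i4:bne.BR add.ALU ; dual
t=4 i5:st.MEM ; no-port MEM/MEM
t=5 i6/i7:st.MEM or.ALU ; dual
t=6 i8:xor.ALU ; RAW r2
t=7 i9/i10:blt.BR sll.ALU ; dual
t=8 i11:blt.BR ; tail

CYCLES = 9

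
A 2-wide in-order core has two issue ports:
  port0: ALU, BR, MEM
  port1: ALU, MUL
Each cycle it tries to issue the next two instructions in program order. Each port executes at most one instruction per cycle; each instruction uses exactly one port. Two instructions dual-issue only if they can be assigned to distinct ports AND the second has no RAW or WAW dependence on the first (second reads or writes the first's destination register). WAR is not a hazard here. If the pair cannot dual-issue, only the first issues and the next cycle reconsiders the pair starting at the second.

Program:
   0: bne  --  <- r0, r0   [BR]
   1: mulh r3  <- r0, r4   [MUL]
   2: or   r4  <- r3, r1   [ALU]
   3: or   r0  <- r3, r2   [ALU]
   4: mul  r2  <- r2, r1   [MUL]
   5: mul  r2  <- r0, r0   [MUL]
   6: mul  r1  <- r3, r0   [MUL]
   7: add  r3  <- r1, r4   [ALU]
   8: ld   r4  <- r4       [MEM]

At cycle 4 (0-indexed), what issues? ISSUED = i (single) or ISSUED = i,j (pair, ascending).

ISSUED = 6

0. bne.BR+mulh.MUL @i0,i1  | pair
1. or.ALU+or.ALU @i2,i3  | pair
2. mul.MUL @i4  | no-port MUL/MUL
3. mul.MUL @i5  | no-port MUL/MUL
4. mul.MUL @i6  | RAW r1
5. add.ALU+ld.MEM @i7,i8  | pair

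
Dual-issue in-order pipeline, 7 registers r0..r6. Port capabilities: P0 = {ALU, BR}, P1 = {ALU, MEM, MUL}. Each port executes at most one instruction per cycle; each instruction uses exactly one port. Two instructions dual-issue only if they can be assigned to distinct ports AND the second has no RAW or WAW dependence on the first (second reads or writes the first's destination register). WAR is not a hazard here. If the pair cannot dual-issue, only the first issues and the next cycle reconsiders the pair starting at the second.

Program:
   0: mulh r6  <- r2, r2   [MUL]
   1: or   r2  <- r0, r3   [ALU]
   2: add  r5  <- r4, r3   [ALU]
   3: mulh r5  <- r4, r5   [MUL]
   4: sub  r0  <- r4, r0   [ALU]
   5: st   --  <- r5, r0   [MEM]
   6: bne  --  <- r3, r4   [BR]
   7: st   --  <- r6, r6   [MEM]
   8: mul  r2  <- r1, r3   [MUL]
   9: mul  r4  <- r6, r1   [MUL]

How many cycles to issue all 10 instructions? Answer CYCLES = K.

CYCLES = 7

c0: i0/i1 mulh.MUL/or.ALU  dual
c1: i2 add.ALU  RAW+WAW r5
c2: i3/i4 mulh.MUL/sub.ALU  dual
c3: i5/i6 st.MEM/bne.BR  dual
c4: i7 st.MEM  no-port MEM/MUL
c5: i8 mul.MUL  no-port MUL/MUL
c6: i9 mul.MUL  tail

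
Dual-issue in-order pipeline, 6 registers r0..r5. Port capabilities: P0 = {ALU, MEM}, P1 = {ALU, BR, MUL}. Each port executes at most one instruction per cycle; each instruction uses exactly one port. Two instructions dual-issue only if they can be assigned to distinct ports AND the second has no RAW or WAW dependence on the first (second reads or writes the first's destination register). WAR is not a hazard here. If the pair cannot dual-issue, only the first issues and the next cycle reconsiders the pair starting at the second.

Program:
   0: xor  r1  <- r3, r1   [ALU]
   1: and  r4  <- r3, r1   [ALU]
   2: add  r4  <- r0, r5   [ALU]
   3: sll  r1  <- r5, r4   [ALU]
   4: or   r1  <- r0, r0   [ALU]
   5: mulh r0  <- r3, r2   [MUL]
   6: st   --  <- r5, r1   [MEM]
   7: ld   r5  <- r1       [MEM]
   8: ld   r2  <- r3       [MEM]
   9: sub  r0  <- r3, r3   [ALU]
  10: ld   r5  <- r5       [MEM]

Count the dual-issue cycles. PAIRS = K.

[0] i0  xor.ALU  -- RAW r1
[1] i1  and.ALU  -- WAW r4
[2] i2  add.ALU  -- RAW r4
[3] i3  sll.ALU  -- WAW r1
[4] i4/i5  or.ALU;mulh.MUL  -- 2-wide
[5] i6  st.MEM  -- no-port MEM/MEM
[6] i7  ld.MEM  -- no-port MEM/MEM
[7] i8/i9  ld.MEM;sub.ALU  -- 2-wide
[8] i10  ld.MEM  -- tail

PAIRS = 2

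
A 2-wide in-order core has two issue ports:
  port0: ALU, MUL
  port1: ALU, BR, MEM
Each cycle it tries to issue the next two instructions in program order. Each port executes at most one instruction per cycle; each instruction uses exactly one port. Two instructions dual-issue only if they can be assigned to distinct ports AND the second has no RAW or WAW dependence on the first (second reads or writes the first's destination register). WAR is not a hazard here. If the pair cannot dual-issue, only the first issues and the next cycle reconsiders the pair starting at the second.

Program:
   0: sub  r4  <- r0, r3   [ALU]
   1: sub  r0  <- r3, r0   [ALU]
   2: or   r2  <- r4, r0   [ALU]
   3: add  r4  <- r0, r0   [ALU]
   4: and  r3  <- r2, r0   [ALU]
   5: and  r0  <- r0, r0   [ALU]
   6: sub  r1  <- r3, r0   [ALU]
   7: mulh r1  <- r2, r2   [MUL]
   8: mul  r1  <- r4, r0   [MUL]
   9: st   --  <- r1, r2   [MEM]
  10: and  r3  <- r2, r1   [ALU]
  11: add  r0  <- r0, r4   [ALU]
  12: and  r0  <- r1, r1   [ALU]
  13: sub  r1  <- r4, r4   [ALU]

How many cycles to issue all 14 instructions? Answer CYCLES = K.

#0 head=0: sub sub i0/i1 2-wide
#1 head=2: or add i2/i3 2-wide
#2 head=4: and and i4/i5 2-wide
#3 head=6: sub i6 WAW r1
#4 head=7: mulh i7 no-port MUL/MUL
#5 head=8: mul i8 RAW r1
#6 head=9: st and i9/i10 2-wide
#7 head=11: add i11 WAW r0
#8 head=12: and sub i12/i13 2-wide

CYCLES = 9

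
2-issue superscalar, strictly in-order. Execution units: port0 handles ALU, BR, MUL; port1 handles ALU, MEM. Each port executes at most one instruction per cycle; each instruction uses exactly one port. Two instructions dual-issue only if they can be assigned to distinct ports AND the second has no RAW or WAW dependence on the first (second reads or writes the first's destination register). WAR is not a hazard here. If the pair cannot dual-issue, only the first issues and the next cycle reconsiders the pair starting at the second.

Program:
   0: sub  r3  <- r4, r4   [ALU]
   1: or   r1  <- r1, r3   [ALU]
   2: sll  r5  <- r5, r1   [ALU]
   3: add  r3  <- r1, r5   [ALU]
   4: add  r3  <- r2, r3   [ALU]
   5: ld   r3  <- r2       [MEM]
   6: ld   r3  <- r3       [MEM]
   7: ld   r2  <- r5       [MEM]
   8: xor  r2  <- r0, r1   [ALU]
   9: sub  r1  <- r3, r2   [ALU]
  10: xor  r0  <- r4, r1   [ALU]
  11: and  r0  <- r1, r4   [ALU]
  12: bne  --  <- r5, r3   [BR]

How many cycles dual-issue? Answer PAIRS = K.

PAIRS = 1

  cy0 -> i0 (sub) RAW r3
  cy1 -> i1 (or) RAW r1
  cy2 -> i2 (sll) RAW r5
  cy3 -> i3 (add) RAW+WAW r3
  cy4 -> i4 (add) WAW r3
  cy5 -> i5 (ld) no-port MEM/MEM
  cy6 -> i6 (ld) no-port MEM/MEM
  cy7 -> i7 (ld) WAW r2
  cy8 -> i8 (xor) RAW r2
  cy9 -> i9 (sub) RAW r1
  cy10 -> i10 (xor) WAW r0
  cy11 -> i11/i12 (and;bne) 2-wide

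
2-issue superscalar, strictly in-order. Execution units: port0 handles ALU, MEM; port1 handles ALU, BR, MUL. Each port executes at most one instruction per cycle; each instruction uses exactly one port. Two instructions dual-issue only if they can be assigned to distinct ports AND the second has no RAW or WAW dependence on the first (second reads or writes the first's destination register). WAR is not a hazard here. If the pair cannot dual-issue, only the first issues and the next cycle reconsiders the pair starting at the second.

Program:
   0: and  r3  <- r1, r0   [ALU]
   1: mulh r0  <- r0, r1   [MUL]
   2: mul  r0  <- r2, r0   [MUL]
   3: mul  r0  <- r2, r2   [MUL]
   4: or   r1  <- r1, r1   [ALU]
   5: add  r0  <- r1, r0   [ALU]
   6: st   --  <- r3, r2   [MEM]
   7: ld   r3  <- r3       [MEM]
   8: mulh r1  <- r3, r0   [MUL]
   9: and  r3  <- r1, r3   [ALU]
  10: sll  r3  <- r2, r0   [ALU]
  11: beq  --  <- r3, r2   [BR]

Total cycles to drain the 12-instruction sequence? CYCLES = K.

CYCLES = 9

  cy0 -> i0/i1 (and+mulh) dual
  cy1 -> i2 (mul) no-port MUL/MUL
  cy2 -> i3/i4 (mul+or) dual
  cy3 -> i5/i6 (add+st) dual
  cy4 -> i7 (ld) RAW r3
  cy5 -> i8 (mulh) RAW r1
  cy6 -> i9 (and) WAW r3
  cy7 -> i10 (sll) RAW r3
  cy8 -> i11 (beq) tail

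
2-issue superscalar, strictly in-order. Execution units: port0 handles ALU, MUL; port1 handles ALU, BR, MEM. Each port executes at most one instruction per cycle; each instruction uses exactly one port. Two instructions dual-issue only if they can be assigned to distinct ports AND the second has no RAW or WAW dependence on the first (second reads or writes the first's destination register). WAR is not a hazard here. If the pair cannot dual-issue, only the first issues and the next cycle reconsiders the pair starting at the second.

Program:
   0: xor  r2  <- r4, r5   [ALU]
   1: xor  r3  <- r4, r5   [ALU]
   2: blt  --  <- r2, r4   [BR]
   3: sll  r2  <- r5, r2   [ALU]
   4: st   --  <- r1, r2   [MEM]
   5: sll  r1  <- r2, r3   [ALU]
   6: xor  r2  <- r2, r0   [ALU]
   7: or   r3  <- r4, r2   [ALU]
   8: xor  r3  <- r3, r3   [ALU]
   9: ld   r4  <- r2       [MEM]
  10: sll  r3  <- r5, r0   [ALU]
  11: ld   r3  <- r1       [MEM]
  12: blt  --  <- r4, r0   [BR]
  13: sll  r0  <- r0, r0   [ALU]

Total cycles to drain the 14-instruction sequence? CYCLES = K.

CYCLES = 9

t=0 i0+i1:xor xor ; pair
t=1 i2+i3:blt sll ; pair
t=2 i4+i5:st sll ; pair
t=3 i6:xor ; RAW r2
t=4 i7:or ; RAW+WAW r3
t=5 i8+i9:xor ld ; pair
t=6 i10:sll ; WAW r3
t=7 i11:ld ; no-port MEM/BR
t=8 i12+i13:blt sll ; pair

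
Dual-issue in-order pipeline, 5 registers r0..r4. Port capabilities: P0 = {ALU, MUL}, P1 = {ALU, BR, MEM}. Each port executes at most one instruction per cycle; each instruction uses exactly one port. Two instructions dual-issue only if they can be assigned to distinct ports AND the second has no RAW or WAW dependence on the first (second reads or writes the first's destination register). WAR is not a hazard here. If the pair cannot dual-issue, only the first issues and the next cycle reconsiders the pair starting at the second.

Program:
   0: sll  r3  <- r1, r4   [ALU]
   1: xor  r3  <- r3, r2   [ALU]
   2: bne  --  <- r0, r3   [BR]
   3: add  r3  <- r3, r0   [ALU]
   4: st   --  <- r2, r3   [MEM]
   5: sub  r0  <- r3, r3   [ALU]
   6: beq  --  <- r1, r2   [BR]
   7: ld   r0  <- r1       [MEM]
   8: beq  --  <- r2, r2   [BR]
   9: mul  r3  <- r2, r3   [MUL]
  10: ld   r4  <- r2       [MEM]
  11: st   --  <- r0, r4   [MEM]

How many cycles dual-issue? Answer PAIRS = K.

PAIRS = 3

t=0 i0:sll.ALU ; RAW+WAW r3
t=1 i1:xor.ALU ; RAW r3
t=2 i2/i3:bne.BR add.ALU ; dual
t=3 i4/i5:st.MEM sub.ALU ; dual
t=4 i6:beq.BR ; no-port BR/MEM
t=5 i7:ld.MEM ; no-port MEM/BR
t=6 i8/i9:beq.BR mul.MUL ; dual
t=7 i10:ld.MEM ; no-port MEM/MEM
t=8 i11:st.MEM ; tail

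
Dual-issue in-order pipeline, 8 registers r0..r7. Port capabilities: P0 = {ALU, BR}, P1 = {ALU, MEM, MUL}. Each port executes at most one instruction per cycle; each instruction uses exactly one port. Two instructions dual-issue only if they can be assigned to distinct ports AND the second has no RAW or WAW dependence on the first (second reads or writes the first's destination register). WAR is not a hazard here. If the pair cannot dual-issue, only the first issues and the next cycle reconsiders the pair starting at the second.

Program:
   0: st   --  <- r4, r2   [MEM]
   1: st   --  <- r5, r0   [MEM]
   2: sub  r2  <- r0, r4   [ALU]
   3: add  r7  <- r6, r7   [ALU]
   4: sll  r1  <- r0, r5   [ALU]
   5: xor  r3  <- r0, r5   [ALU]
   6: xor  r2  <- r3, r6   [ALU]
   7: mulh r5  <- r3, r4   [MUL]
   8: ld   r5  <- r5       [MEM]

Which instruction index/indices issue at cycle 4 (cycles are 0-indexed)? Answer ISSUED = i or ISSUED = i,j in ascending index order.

ISSUED = 6,7

c0: i0 st  no-port MEM/MEM
c1: i1+i2 st+sub  pair
c2: i3+i4 add+sll  pair
c3: i5 xor  RAW r3
c4: i6+i7 xor+mulh  pair
c5: i8 ld  tail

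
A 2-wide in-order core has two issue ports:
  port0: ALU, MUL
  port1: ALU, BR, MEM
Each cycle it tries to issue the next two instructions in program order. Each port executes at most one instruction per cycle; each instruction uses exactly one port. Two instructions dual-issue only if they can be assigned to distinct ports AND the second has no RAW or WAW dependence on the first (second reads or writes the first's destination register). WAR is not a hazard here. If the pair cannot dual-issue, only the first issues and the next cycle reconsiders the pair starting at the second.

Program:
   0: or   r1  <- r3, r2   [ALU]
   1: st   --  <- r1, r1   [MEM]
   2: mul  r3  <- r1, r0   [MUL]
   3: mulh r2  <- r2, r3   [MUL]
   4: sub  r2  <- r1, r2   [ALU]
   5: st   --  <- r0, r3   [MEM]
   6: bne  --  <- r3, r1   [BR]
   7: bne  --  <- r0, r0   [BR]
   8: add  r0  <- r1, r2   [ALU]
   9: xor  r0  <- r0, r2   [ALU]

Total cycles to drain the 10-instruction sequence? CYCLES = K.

CYCLES = 7

c0: i0 or  RAW r1
c1: i1,i2 st+mul  dual
c2: i3 mulh  RAW+WAW r2
c3: i4,i5 sub+st  dual
c4: i6 bne  no-port BR/BR
c5: i7,i8 bne+add  dual
c6: i9 xor  tail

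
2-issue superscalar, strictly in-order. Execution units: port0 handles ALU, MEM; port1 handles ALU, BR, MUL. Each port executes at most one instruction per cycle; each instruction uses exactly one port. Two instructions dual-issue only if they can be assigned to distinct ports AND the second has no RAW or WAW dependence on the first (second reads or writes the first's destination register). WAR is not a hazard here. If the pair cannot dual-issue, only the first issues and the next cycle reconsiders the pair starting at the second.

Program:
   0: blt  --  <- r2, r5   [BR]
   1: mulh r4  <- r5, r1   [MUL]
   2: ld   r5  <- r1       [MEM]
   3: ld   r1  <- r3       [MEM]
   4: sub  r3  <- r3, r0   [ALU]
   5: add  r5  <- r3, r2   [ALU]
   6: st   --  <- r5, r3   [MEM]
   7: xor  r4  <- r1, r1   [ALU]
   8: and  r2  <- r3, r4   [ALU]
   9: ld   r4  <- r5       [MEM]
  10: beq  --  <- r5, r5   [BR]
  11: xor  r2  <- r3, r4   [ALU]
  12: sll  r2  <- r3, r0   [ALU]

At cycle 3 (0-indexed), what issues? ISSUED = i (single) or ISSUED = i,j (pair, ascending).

  cy0 -> i0 (blt.BR) no-port BR/MUL
  cy1 -> i1,i2 (mulh.MUL+ld.MEM) pair
  cy2 -> i3,i4 (ld.MEM+sub.ALU) pair
  cy3 -> i5 (add.ALU) RAW r5
  cy4 -> i6,i7 (st.MEM+xor.ALU) pair
  cy5 -> i8,i9 (and.ALU+ld.MEM) pair
  cy6 -> i10,i11 (beq.BR+xor.ALU) pair
  cy7 -> i12 (sll.ALU) tail

ISSUED = 5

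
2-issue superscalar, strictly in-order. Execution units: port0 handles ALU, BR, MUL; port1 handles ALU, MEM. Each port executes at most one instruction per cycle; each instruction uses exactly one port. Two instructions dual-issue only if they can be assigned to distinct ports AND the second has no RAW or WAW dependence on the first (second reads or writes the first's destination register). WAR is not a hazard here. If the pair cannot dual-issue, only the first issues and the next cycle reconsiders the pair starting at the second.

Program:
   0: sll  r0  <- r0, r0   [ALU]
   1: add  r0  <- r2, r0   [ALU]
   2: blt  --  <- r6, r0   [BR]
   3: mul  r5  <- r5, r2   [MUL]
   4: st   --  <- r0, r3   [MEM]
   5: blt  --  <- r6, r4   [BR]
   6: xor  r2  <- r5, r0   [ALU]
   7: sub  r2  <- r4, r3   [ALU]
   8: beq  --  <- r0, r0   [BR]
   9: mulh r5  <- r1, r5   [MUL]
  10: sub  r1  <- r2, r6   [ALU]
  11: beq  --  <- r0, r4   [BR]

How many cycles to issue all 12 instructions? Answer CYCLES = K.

[0] i0  sll  -- RAW+WAW r0
[1] i1  add  -- RAW r0
[2] i2  blt  -- no-port BR/MUL
[3] i3,i4  mul st  -- dual
[4] i5,i6  blt xor  -- dual
[5] i7,i8  sub beq  -- dual
[6] i9,i10  mulh sub  -- dual
[7] i11  beq  -- tail

CYCLES = 8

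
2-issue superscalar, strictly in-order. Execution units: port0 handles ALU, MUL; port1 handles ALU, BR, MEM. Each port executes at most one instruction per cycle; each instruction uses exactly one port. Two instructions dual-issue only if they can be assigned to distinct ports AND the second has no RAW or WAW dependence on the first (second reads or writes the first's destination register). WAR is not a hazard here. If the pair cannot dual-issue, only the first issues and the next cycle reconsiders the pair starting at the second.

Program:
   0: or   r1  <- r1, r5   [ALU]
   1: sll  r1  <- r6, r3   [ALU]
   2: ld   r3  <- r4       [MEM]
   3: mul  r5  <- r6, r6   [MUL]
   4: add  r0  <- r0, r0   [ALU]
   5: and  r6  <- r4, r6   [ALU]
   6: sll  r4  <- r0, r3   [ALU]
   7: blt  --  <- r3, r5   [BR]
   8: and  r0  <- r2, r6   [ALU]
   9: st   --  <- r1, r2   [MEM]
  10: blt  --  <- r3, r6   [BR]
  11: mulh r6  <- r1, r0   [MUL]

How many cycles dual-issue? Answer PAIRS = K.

PAIRS = 5

t=0 i0:or ; WAW r1
t=1 i1+i2:sll+ld ; pair
t=2 i3+i4:mul+add ; pair
t=3 i5+i6:and+sll ; pair
t=4 i7+i8:blt+and ; pair
t=5 i9:st ; no-port MEM/BR
t=6 i10+i11:blt+mulh ; pair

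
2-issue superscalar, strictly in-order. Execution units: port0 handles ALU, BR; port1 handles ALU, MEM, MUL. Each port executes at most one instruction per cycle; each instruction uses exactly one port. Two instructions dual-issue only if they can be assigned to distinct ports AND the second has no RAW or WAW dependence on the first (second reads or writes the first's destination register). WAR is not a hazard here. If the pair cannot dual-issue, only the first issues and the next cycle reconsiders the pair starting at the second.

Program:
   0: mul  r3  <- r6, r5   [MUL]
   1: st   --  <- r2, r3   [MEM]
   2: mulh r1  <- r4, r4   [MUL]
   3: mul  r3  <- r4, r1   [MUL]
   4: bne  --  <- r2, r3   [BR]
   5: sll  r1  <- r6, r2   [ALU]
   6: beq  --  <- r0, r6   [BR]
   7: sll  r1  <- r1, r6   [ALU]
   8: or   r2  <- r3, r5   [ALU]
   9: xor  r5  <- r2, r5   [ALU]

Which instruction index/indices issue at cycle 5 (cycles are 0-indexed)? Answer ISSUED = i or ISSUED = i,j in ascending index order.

t=0 i0:mul ; no-port MUL/MEM
t=1 i1:st ; no-port MEM/MUL
t=2 i2:mulh ; no-port MUL/MUL
t=3 i3:mul ; RAW r3
t=4 i4,i5:bne sll ; 2-wide
t=5 i6,i7:beq sll ; 2-wide
t=6 i8:or ; RAW r2
t=7 i9:xor ; tail

ISSUED = 6,7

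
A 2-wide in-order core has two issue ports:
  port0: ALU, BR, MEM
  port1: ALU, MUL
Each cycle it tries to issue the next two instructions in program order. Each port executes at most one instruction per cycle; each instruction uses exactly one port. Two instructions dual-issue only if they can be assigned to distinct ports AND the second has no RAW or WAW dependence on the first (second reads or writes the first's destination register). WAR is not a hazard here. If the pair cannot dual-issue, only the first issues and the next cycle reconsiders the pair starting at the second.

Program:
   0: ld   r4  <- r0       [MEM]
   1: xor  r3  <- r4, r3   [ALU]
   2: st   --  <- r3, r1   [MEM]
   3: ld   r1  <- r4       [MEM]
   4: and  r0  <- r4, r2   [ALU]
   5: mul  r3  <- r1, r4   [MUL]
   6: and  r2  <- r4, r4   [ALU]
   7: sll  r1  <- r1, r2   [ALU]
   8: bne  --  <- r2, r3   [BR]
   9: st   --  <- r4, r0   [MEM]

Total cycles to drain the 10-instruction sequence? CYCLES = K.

t=0 i0:ld ; RAW r4
t=1 i1:xor ; RAW r3
t=2 i2:st ; no-port MEM/MEM
t=3 i3/i4:ld+and ; 2-wide
t=4 i5/i6:mul+and ; 2-wide
t=5 i7/i8:sll+bne ; 2-wide
t=6 i9:st ; tail

CYCLES = 7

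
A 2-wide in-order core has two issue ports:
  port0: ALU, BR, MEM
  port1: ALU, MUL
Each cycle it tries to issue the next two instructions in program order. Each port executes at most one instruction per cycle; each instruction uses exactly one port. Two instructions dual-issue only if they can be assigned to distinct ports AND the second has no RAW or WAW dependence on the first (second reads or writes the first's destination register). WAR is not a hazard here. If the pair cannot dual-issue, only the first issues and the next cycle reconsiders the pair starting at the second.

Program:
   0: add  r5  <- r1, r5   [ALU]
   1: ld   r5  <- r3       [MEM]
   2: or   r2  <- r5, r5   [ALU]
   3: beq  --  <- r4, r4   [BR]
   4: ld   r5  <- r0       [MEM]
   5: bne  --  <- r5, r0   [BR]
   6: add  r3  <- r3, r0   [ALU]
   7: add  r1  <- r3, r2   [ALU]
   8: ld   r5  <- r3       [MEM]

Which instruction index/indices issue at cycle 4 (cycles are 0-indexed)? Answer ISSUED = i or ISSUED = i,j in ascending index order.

0. add @i0  | WAW r5
1. ld @i1  | RAW r5
2. or;beq @i2,i3  | dual
3. ld @i4  | no-port MEM/BR
4. bne;add @i5,i6  | dual
5. add;ld @i7,i8  | dual

ISSUED = 5,6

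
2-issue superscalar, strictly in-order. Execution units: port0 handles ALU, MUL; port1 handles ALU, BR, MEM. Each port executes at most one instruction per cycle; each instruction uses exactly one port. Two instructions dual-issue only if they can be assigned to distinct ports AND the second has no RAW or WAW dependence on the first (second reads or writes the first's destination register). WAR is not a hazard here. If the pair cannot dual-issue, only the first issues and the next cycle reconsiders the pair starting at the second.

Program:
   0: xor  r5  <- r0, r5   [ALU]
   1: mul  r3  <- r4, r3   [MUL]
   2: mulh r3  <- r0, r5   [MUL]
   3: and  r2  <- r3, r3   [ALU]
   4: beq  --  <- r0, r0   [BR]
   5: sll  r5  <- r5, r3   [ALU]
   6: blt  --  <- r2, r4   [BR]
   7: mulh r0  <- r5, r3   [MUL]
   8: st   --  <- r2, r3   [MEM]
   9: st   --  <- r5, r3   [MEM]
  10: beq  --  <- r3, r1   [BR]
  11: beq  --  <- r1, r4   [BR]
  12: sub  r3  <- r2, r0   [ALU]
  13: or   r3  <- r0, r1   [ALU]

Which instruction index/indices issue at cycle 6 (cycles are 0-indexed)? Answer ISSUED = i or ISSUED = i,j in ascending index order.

  cy0 -> i0,i1 (xor.ALU/mul.MUL) pair
  cy1 -> i2 (mulh.MUL) RAW r3
  cy2 -> i3,i4 (and.ALU/beq.BR) pair
  cy3 -> i5,i6 (sll.ALU/blt.BR) pair
  cy4 -> i7,i8 (mulh.MUL/st.MEM) pair
  cy5 -> i9 (st.MEM) no-port MEM/BR
  cy6 -> i10 (beq.BR) no-port BR/BR
  cy7 -> i11,i12 (beq.BR/sub.ALU) pair
  cy8 -> i13 (or.ALU) tail

ISSUED = 10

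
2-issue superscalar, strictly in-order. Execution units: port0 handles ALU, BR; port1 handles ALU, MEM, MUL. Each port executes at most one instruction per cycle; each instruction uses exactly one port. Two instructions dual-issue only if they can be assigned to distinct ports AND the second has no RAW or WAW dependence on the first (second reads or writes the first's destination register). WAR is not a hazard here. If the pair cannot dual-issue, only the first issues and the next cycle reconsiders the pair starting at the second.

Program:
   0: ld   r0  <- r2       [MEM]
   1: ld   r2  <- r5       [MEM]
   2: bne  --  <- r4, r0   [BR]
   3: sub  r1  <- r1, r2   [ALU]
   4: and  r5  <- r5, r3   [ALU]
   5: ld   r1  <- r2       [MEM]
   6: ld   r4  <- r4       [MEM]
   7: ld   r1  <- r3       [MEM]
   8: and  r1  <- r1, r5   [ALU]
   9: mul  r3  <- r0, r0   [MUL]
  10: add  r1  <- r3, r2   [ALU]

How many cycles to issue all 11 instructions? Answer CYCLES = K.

0. ld @i0  | no-port MEM/MEM
1. ld/bne @i1&i2  | pair
2. sub/and @i3&i4  | pair
3. ld @i5  | no-port MEM/MEM
4. ld @i6  | no-port MEM/MEM
5. ld @i7  | RAW+WAW r1
6. and/mul @i8&i9  | pair
7. add @i10  | tail

CYCLES = 8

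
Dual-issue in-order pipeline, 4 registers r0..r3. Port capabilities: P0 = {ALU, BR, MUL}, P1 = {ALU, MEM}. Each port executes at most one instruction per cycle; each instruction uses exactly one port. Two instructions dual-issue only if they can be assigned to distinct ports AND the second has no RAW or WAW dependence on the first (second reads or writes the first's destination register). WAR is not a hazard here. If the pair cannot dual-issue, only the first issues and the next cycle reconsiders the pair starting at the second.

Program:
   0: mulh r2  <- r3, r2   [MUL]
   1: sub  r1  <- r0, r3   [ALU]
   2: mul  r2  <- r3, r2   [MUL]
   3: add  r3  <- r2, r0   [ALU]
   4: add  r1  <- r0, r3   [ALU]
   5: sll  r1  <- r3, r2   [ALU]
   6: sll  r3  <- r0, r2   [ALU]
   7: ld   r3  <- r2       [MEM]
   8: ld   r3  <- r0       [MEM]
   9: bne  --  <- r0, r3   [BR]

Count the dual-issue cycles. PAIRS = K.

PAIRS = 2

[0] i0&i1  mulh.MUL/sub.ALU  -- pair
[1] i2  mul.MUL  -- RAW r2
[2] i3  add.ALU  -- RAW r3
[3] i4  add.ALU  -- WAW r1
[4] i5&i6  sll.ALU/sll.ALU  -- pair
[5] i7  ld.MEM  -- no-port MEM/MEM
[6] i8  ld.MEM  -- RAW r3
[7] i9  bne.BR  -- tail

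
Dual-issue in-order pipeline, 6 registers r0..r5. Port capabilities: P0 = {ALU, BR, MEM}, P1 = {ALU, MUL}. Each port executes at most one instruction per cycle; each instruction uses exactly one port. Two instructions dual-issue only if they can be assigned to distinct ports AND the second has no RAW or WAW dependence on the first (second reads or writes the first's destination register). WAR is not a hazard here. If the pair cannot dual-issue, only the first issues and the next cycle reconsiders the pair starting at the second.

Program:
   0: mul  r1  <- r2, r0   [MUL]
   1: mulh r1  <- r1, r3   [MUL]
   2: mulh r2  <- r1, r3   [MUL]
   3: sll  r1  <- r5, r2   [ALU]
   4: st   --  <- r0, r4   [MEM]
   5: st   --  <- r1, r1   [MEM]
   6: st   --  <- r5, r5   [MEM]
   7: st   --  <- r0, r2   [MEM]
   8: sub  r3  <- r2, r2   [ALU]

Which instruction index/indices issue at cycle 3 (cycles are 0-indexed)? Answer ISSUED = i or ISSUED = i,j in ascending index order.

#0 head=0: mul.MUL i0 no-port MUL/MUL
#1 head=1: mulh.MUL i1 no-port MUL/MUL
#2 head=2: mulh.MUL i2 RAW r2
#3 head=3: sll.ALU/st.MEM i3/i4 dual
#4 head=5: st.MEM i5 no-port MEM/MEM
#5 head=6: st.MEM i6 no-port MEM/MEM
#6 head=7: st.MEM/sub.ALU i7/i8 dual

ISSUED = 3,4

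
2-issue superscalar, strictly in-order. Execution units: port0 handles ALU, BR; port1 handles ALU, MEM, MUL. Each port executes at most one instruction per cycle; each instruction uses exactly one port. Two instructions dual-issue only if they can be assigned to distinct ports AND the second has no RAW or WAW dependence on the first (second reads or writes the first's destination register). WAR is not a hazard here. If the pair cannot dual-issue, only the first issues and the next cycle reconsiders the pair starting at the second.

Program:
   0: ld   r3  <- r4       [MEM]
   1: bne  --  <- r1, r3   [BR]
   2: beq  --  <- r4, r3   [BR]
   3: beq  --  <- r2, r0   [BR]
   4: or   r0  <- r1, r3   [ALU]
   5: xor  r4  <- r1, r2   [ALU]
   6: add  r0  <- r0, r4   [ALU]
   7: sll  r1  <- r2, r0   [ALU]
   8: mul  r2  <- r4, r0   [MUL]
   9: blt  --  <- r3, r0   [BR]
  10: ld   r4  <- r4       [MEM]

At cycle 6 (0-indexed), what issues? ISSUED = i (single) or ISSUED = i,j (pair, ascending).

[0] i0  ld.MEM  -- RAW r3
[1] i1  bne.BR  -- no-port BR/BR
[2] i2  beq.BR  -- no-port BR/BR
[3] i3&i4  beq.BR+or.ALU  -- dual
[4] i5  xor.ALU  -- RAW r4
[5] i6  add.ALU  -- RAW r0
[6] i7&i8  sll.ALU+mul.MUL  -- dual
[7] i9&i10  blt.BR+ld.MEM  -- dual

ISSUED = 7,8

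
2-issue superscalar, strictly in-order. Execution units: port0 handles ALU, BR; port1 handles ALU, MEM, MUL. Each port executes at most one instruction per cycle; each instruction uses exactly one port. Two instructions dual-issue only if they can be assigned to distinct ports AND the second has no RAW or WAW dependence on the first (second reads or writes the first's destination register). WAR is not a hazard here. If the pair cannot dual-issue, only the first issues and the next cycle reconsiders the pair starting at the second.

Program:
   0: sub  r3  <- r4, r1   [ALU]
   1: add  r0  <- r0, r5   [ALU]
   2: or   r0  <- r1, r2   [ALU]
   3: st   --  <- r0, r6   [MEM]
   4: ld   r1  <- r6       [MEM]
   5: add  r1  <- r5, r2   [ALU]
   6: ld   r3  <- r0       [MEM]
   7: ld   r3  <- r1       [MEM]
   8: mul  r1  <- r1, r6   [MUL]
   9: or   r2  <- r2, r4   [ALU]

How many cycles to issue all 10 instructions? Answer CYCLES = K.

CYCLES = 7

0. sub;add @i0,i1  | pair
1. or @i2  | RAW r0
2. st @i3  | no-port MEM/MEM
3. ld @i4  | WAW r1
4. add;ld @i5,i6  | pair
5. ld @i7  | no-port MEM/MUL
6. mul;or @i8,i9  | pair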